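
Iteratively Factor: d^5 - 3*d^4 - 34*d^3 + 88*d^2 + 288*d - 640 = (d - 5)*(d^4 + 2*d^3 - 24*d^2 - 32*d + 128) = (d - 5)*(d + 4)*(d^3 - 2*d^2 - 16*d + 32) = (d - 5)*(d - 4)*(d + 4)*(d^2 + 2*d - 8) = (d - 5)*(d - 4)*(d + 4)^2*(d - 2)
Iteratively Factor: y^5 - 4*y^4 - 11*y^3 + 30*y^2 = (y)*(y^4 - 4*y^3 - 11*y^2 + 30*y) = y^2*(y^3 - 4*y^2 - 11*y + 30) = y^2*(y - 5)*(y^2 + y - 6) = y^2*(y - 5)*(y - 2)*(y + 3)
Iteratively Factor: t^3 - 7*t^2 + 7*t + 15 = (t + 1)*(t^2 - 8*t + 15) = (t - 5)*(t + 1)*(t - 3)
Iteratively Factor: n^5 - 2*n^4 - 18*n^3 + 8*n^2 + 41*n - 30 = (n - 5)*(n^4 + 3*n^3 - 3*n^2 - 7*n + 6) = (n - 5)*(n + 3)*(n^3 - 3*n + 2) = (n - 5)*(n + 2)*(n + 3)*(n^2 - 2*n + 1) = (n - 5)*(n - 1)*(n + 2)*(n + 3)*(n - 1)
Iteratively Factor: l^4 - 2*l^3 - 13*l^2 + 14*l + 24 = (l - 4)*(l^3 + 2*l^2 - 5*l - 6) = (l - 4)*(l + 1)*(l^2 + l - 6) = (l - 4)*(l + 1)*(l + 3)*(l - 2)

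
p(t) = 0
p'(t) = 0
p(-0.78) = 0.00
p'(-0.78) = 0.00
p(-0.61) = 0.00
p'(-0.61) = 0.00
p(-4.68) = 0.00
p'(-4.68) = 0.00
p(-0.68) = 0.00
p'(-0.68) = 0.00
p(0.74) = 0.00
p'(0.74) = 0.00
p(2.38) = 0.00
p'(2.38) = 0.00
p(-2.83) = 0.00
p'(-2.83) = 0.00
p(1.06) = 0.00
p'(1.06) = 0.00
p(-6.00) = 0.00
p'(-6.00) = 0.00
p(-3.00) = 0.00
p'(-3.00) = 0.00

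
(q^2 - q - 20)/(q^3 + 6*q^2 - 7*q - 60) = (q - 5)/(q^2 + 2*q - 15)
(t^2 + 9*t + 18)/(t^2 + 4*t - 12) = (t + 3)/(t - 2)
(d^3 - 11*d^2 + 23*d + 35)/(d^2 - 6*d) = (d^3 - 11*d^2 + 23*d + 35)/(d*(d - 6))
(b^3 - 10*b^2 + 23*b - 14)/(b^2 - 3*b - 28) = (b^2 - 3*b + 2)/(b + 4)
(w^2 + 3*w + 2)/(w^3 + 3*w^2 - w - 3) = (w + 2)/(w^2 + 2*w - 3)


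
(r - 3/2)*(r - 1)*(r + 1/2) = r^3 - 2*r^2 + r/4 + 3/4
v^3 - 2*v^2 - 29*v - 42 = (v - 7)*(v + 2)*(v + 3)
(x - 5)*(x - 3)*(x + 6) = x^3 - 2*x^2 - 33*x + 90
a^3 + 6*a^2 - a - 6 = (a - 1)*(a + 1)*(a + 6)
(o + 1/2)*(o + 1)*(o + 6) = o^3 + 15*o^2/2 + 19*o/2 + 3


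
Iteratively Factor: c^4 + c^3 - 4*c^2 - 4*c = (c - 2)*(c^3 + 3*c^2 + 2*c) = (c - 2)*(c + 2)*(c^2 + c) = (c - 2)*(c + 1)*(c + 2)*(c)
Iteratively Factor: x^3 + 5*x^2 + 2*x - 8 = (x + 4)*(x^2 + x - 2) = (x + 2)*(x + 4)*(x - 1)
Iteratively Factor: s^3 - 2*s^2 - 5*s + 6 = (s - 3)*(s^2 + s - 2) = (s - 3)*(s + 2)*(s - 1)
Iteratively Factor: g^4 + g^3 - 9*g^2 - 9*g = (g)*(g^3 + g^2 - 9*g - 9) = g*(g + 1)*(g^2 - 9) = g*(g + 1)*(g + 3)*(g - 3)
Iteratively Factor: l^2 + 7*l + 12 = (l + 3)*(l + 4)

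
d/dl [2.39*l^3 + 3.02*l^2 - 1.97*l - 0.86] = 7.17*l^2 + 6.04*l - 1.97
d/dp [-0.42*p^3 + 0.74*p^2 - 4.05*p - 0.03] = -1.26*p^2 + 1.48*p - 4.05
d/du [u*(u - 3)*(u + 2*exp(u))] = 2*u^2*exp(u) + 3*u^2 - 2*u*exp(u) - 6*u - 6*exp(u)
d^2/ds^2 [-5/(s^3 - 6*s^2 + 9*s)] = 30*(-2*s^2 + 4*s - 3)/(s^3*(s^4 - 12*s^3 + 54*s^2 - 108*s + 81))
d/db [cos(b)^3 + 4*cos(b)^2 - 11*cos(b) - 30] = (-3*cos(b)^2 - 8*cos(b) + 11)*sin(b)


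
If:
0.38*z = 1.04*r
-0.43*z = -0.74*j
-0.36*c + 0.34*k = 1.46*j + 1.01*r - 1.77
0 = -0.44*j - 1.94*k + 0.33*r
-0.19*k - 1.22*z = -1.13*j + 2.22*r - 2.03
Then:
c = -0.22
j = 0.87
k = -0.10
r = 0.54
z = 1.49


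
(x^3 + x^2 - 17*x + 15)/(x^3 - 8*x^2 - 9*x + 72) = (x^2 + 4*x - 5)/(x^2 - 5*x - 24)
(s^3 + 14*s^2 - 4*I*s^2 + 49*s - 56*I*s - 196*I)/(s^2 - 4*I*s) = s + 14 + 49/s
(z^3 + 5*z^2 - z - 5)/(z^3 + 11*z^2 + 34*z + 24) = (z^2 + 4*z - 5)/(z^2 + 10*z + 24)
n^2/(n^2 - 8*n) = n/(n - 8)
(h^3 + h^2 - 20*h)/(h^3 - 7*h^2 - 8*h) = (-h^2 - h + 20)/(-h^2 + 7*h + 8)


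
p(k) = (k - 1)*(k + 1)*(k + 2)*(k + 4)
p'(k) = (k - 1)*(k + 1)*(k + 2) + (k - 1)*(k + 1)*(k + 4) + (k - 1)*(k + 2)*(k + 4) + (k + 1)*(k + 2)*(k + 4)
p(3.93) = 679.27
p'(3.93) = 569.82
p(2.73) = 205.41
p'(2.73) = 247.76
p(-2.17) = -1.15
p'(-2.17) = 7.51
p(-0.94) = -0.38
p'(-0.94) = -6.58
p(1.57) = 29.13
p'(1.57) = 75.83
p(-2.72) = -5.90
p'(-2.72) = 8.60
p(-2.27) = -1.94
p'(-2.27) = 8.18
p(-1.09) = 0.50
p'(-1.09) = -5.05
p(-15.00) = 32032.00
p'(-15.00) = -9666.00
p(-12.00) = 11440.00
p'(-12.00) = -4494.00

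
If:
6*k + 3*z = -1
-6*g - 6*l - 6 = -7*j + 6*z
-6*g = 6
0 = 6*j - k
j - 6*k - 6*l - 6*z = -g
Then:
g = -1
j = -1/42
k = -1/7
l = 5/252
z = -1/21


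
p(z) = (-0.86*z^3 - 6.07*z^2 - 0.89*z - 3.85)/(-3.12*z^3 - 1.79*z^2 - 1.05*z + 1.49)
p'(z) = (-2.58*z^2 - 12.14*z - 0.89)/(-3.12*z^3 - 1.79*z^2 - 1.05*z + 1.49) + (9.36*z^2 + 3.58*z + 1.05)*(-0.86*z^3 - 6.07*z^2 - 0.89*z - 3.85)/(-3.12*z^3 - 1.79*z^2 - 1.05*z + 1.49)^2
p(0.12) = -3.04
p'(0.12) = -5.47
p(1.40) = 1.61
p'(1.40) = -1.35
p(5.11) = 0.60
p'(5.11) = -0.06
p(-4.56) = -0.17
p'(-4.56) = -0.11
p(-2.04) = -0.88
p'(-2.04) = -0.69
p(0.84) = 3.75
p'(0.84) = -10.81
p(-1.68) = -1.19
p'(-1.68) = -1.02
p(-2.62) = -0.58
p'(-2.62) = -0.40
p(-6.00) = -0.05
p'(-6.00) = -0.06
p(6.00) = 0.56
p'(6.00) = -0.04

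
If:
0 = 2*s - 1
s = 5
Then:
No Solution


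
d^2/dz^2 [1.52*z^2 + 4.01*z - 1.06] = 3.04000000000000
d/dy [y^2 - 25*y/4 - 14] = 2*y - 25/4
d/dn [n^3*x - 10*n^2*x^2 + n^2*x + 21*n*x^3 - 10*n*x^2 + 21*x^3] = x*(3*n^2 - 20*n*x + 2*n + 21*x^2 - 10*x)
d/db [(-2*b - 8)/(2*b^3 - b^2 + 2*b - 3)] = 2*(-2*b^3 + b^2 - 2*b + 2*(b + 4)*(3*b^2 - b + 1) + 3)/(2*b^3 - b^2 + 2*b - 3)^2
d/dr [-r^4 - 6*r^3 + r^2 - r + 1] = -4*r^3 - 18*r^2 + 2*r - 1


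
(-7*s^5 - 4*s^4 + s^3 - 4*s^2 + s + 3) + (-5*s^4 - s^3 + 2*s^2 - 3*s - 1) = -7*s^5 - 9*s^4 - 2*s^2 - 2*s + 2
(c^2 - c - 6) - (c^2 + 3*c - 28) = 22 - 4*c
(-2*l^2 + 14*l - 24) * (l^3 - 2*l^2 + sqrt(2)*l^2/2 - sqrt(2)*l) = -2*l^5 - sqrt(2)*l^4 + 18*l^4 - 52*l^3 + 9*sqrt(2)*l^3 - 26*sqrt(2)*l^2 + 48*l^2 + 24*sqrt(2)*l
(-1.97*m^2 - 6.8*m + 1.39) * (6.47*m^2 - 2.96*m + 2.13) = -12.7459*m^4 - 38.1648*m^3 + 24.9252*m^2 - 18.5984*m + 2.9607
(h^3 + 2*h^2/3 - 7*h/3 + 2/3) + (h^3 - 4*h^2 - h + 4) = 2*h^3 - 10*h^2/3 - 10*h/3 + 14/3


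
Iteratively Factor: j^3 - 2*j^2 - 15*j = (j + 3)*(j^2 - 5*j) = (j - 5)*(j + 3)*(j)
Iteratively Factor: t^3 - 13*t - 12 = (t + 3)*(t^2 - 3*t - 4) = (t + 1)*(t + 3)*(t - 4)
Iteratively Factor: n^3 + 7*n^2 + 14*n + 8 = (n + 4)*(n^2 + 3*n + 2) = (n + 2)*(n + 4)*(n + 1)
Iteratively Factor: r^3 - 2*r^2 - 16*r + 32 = (r + 4)*(r^2 - 6*r + 8) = (r - 2)*(r + 4)*(r - 4)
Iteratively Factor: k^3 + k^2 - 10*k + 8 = (k + 4)*(k^2 - 3*k + 2) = (k - 2)*(k + 4)*(k - 1)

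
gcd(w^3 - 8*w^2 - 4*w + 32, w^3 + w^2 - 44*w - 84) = w + 2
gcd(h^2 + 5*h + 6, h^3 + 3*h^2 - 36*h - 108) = h + 3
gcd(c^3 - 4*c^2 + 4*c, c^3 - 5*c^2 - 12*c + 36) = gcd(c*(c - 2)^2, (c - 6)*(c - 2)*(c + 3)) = c - 2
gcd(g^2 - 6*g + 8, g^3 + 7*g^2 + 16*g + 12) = 1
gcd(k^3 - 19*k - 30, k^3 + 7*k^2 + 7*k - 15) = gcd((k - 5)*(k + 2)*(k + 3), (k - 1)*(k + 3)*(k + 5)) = k + 3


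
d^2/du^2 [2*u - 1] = 0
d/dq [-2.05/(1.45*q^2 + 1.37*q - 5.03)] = (5.945*q + 2.8085)/(1.45*q^2 + 1.37*q - 5.03)^2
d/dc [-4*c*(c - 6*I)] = -8*c + 24*I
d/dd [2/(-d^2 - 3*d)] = 2*(2*d + 3)/(d^2*(d + 3)^2)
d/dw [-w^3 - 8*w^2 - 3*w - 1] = -3*w^2 - 16*w - 3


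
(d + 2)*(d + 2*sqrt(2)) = d^2 + 2*d + 2*sqrt(2)*d + 4*sqrt(2)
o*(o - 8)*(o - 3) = o^3 - 11*o^2 + 24*o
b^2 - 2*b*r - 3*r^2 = (b - 3*r)*(b + r)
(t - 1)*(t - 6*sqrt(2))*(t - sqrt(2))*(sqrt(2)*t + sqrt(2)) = sqrt(2)*t^4 - 14*t^3 + 11*sqrt(2)*t^2 + 14*t - 12*sqrt(2)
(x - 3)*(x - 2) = x^2 - 5*x + 6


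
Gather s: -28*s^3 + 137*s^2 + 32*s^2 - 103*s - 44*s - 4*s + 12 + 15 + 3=-28*s^3 + 169*s^2 - 151*s + 30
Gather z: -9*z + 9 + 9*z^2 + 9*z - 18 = 9*z^2 - 9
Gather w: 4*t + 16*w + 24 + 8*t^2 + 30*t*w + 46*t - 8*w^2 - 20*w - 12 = 8*t^2 + 50*t - 8*w^2 + w*(30*t - 4) + 12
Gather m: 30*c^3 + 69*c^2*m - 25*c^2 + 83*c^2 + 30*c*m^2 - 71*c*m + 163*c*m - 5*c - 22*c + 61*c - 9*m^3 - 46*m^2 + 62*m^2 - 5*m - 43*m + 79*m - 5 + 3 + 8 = 30*c^3 + 58*c^2 + 34*c - 9*m^3 + m^2*(30*c + 16) + m*(69*c^2 + 92*c + 31) + 6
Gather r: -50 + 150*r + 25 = 150*r - 25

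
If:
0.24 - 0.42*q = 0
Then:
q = 0.57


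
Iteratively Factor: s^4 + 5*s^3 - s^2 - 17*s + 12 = (s - 1)*(s^3 + 6*s^2 + 5*s - 12) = (s - 1)*(s + 4)*(s^2 + 2*s - 3) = (s - 1)*(s + 3)*(s + 4)*(s - 1)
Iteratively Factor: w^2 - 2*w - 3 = (w - 3)*(w + 1)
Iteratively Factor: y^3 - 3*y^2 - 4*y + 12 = (y - 3)*(y^2 - 4) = (y - 3)*(y - 2)*(y + 2)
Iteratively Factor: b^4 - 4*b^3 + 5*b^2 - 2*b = (b - 2)*(b^3 - 2*b^2 + b) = b*(b - 2)*(b^2 - 2*b + 1) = b*(b - 2)*(b - 1)*(b - 1)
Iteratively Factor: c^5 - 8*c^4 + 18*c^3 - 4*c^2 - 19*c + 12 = (c + 1)*(c^4 - 9*c^3 + 27*c^2 - 31*c + 12) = (c - 4)*(c + 1)*(c^3 - 5*c^2 + 7*c - 3) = (c - 4)*(c - 1)*(c + 1)*(c^2 - 4*c + 3) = (c - 4)*(c - 1)^2*(c + 1)*(c - 3)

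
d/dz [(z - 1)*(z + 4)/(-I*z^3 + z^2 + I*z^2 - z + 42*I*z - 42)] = ((-2*z - 3)*(I*z^3 - z^2 - I*z^2 + z - 42*I*z + 42) - (z - 1)*(z + 4)*(-3*I*z^2 + 2*z + 2*I*z - 1 + 42*I))/(I*z^3 - z^2 - I*z^2 + z - 42*I*z + 42)^2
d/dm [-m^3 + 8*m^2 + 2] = m*(16 - 3*m)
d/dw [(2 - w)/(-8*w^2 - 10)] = (-4*w^2 + 16*w + 5)/(2*(16*w^4 + 40*w^2 + 25))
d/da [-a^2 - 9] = -2*a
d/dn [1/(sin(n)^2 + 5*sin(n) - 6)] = -(2*sin(n) + 5)*cos(n)/(sin(n)^2 + 5*sin(n) - 6)^2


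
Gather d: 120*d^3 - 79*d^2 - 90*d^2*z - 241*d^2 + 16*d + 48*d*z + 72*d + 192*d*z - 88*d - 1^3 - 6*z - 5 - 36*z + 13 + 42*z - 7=120*d^3 + d^2*(-90*z - 320) + 240*d*z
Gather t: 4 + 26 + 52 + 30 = 112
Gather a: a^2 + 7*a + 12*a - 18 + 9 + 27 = a^2 + 19*a + 18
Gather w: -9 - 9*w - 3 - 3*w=-12*w - 12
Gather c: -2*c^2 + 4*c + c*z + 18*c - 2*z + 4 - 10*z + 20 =-2*c^2 + c*(z + 22) - 12*z + 24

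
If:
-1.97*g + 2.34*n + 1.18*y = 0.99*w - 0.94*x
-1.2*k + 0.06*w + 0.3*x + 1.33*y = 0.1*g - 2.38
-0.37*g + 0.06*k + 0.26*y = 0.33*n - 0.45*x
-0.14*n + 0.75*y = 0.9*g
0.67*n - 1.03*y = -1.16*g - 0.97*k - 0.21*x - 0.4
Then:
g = 0.988141827705807*y + 0.374437450427512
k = 0.694811430786535*y + 1.15121906267779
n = -0.995197463823044*y - 2.40709789560543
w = -3.6847419752302*y - 7.96407196626185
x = -0.587758605905884*y - 1.61083020589396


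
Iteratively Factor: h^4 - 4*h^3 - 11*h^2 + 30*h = (h - 2)*(h^3 - 2*h^2 - 15*h) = (h - 5)*(h - 2)*(h^2 + 3*h) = (h - 5)*(h - 2)*(h + 3)*(h)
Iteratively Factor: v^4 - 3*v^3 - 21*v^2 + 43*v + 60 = (v + 1)*(v^3 - 4*v^2 - 17*v + 60) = (v - 3)*(v + 1)*(v^2 - v - 20) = (v - 5)*(v - 3)*(v + 1)*(v + 4)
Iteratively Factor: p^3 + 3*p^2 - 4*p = (p)*(p^2 + 3*p - 4) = p*(p - 1)*(p + 4)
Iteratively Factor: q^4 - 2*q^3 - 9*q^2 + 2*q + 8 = (q - 1)*(q^3 - q^2 - 10*q - 8) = (q - 1)*(q + 1)*(q^2 - 2*q - 8) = (q - 4)*(q - 1)*(q + 1)*(q + 2)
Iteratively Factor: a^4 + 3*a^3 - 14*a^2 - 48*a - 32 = (a + 1)*(a^3 + 2*a^2 - 16*a - 32) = (a + 1)*(a + 4)*(a^2 - 2*a - 8) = (a + 1)*(a + 2)*(a + 4)*(a - 4)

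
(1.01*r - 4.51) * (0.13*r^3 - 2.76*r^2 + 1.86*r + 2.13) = 0.1313*r^4 - 3.3739*r^3 + 14.3262*r^2 - 6.2373*r - 9.6063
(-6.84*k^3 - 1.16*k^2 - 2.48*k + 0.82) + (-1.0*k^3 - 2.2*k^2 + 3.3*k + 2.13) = -7.84*k^3 - 3.36*k^2 + 0.82*k + 2.95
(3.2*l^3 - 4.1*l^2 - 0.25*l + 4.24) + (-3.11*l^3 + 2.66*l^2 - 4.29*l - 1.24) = 0.0900000000000003*l^3 - 1.44*l^2 - 4.54*l + 3.0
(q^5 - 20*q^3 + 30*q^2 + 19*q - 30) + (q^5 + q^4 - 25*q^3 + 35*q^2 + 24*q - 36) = 2*q^5 + q^4 - 45*q^3 + 65*q^2 + 43*q - 66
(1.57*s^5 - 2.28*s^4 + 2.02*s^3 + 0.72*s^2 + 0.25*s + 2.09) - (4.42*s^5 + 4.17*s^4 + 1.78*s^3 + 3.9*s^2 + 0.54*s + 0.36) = -2.85*s^5 - 6.45*s^4 + 0.24*s^3 - 3.18*s^2 - 0.29*s + 1.73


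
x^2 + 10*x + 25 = (x + 5)^2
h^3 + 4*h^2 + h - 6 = (h - 1)*(h + 2)*(h + 3)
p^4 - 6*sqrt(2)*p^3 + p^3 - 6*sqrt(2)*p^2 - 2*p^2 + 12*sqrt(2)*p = p*(p - 1)*(p + 2)*(p - 6*sqrt(2))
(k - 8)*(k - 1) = k^2 - 9*k + 8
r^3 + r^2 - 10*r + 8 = (r - 2)*(r - 1)*(r + 4)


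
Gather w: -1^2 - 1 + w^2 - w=w^2 - w - 2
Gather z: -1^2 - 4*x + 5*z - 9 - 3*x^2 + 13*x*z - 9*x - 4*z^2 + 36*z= -3*x^2 - 13*x - 4*z^2 + z*(13*x + 41) - 10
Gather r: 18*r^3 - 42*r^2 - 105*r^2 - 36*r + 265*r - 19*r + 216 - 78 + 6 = 18*r^3 - 147*r^2 + 210*r + 144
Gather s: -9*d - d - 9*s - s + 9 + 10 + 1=-10*d - 10*s + 20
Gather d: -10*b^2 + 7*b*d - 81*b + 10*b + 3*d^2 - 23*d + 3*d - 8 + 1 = -10*b^2 - 71*b + 3*d^2 + d*(7*b - 20) - 7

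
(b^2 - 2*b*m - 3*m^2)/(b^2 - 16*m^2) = (b^2 - 2*b*m - 3*m^2)/(b^2 - 16*m^2)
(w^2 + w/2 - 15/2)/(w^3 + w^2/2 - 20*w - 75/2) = (2*w - 5)/(2*w^2 - 5*w - 25)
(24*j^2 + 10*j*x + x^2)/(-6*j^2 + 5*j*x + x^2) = (4*j + x)/(-j + x)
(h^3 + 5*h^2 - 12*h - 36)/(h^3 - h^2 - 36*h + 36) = (h^2 - h - 6)/(h^2 - 7*h + 6)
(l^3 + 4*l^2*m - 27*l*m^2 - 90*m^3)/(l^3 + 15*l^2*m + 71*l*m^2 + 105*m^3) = (l^2 + l*m - 30*m^2)/(l^2 + 12*l*m + 35*m^2)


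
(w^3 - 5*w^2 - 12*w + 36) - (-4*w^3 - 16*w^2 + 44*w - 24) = 5*w^3 + 11*w^2 - 56*w + 60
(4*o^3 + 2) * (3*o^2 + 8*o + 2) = 12*o^5 + 32*o^4 + 8*o^3 + 6*o^2 + 16*o + 4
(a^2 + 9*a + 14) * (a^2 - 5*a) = a^4 + 4*a^3 - 31*a^2 - 70*a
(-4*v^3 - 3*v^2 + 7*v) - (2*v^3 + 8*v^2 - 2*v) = -6*v^3 - 11*v^2 + 9*v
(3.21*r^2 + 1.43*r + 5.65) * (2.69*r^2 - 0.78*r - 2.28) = 8.6349*r^4 + 1.3429*r^3 + 6.7643*r^2 - 7.6674*r - 12.882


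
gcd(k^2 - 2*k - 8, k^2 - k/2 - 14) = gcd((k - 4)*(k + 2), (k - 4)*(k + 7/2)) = k - 4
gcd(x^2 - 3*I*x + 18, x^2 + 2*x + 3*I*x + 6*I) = x + 3*I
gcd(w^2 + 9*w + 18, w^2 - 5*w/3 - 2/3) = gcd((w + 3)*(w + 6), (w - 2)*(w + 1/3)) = 1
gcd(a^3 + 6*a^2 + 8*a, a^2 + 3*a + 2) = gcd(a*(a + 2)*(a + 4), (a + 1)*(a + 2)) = a + 2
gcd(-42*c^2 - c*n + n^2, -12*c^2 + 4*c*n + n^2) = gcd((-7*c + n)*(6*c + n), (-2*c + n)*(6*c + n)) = 6*c + n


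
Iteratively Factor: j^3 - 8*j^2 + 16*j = (j)*(j^2 - 8*j + 16) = j*(j - 4)*(j - 4)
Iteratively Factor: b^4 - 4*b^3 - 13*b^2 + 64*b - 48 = (b - 1)*(b^3 - 3*b^2 - 16*b + 48) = (b - 1)*(b + 4)*(b^2 - 7*b + 12) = (b - 4)*(b - 1)*(b + 4)*(b - 3)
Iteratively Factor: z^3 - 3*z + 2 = (z - 1)*(z^2 + z - 2) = (z - 1)*(z + 2)*(z - 1)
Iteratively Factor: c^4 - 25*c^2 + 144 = (c + 3)*(c^3 - 3*c^2 - 16*c + 48) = (c - 4)*(c + 3)*(c^2 + c - 12) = (c - 4)*(c - 3)*(c + 3)*(c + 4)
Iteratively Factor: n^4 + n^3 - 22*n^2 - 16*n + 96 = (n + 4)*(n^3 - 3*n^2 - 10*n + 24) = (n - 2)*(n + 4)*(n^2 - n - 12) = (n - 4)*(n - 2)*(n + 4)*(n + 3)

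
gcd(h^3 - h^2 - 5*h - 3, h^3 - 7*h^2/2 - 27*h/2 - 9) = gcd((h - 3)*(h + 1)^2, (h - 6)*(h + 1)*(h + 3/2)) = h + 1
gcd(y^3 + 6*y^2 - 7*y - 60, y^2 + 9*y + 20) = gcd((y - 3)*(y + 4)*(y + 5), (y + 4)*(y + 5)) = y^2 + 9*y + 20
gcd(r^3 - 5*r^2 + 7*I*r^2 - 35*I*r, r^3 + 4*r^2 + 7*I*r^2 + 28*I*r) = r^2 + 7*I*r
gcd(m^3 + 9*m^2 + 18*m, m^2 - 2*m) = m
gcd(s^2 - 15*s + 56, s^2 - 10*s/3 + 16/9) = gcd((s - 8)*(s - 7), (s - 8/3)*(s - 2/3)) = 1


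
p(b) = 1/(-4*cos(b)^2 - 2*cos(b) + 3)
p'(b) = (-8*sin(b)*cos(b) - 2*sin(b))/(-4*cos(b)^2 - 2*cos(b) + 3)^2 = -2*(4*cos(b) + 1)*sin(b)/(4*cos(b)^2 + 2*cos(b) - 3)^2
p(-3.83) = 0.46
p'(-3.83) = 0.57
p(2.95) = 0.90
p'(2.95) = 0.91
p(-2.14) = 0.34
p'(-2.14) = -0.23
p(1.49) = 0.36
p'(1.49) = -0.33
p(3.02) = 0.96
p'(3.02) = 0.66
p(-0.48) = -0.52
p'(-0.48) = 1.14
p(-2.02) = 0.32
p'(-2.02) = -0.14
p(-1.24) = 0.52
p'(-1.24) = 1.17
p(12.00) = -0.65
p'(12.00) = 1.99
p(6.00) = -0.38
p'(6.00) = 0.40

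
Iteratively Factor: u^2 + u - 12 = (u - 3)*(u + 4)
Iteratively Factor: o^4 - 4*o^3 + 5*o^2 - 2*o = (o - 2)*(o^3 - 2*o^2 + o) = (o - 2)*(o - 1)*(o^2 - o) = o*(o - 2)*(o - 1)*(o - 1)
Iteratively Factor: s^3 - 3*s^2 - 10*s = (s + 2)*(s^2 - 5*s) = s*(s + 2)*(s - 5)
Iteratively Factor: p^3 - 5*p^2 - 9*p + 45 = (p - 3)*(p^2 - 2*p - 15) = (p - 3)*(p + 3)*(p - 5)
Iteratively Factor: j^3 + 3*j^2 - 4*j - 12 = (j + 3)*(j^2 - 4) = (j - 2)*(j + 3)*(j + 2)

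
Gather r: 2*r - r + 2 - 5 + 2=r - 1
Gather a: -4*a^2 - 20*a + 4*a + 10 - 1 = -4*a^2 - 16*a + 9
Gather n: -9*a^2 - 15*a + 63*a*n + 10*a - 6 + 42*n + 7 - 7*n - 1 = -9*a^2 - 5*a + n*(63*a + 35)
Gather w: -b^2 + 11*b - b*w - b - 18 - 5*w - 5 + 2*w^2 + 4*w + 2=-b^2 + 10*b + 2*w^2 + w*(-b - 1) - 21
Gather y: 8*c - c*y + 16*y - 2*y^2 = 8*c - 2*y^2 + y*(16 - c)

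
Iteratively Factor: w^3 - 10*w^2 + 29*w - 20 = (w - 1)*(w^2 - 9*w + 20) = (w - 5)*(w - 1)*(w - 4)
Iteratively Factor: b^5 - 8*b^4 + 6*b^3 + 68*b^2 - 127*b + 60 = (b - 4)*(b^4 - 4*b^3 - 10*b^2 + 28*b - 15) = (b - 4)*(b - 1)*(b^3 - 3*b^2 - 13*b + 15) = (b - 5)*(b - 4)*(b - 1)*(b^2 + 2*b - 3) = (b - 5)*(b - 4)*(b - 1)^2*(b + 3)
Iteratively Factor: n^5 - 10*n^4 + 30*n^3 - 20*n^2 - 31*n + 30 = (n + 1)*(n^4 - 11*n^3 + 41*n^2 - 61*n + 30) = (n - 5)*(n + 1)*(n^3 - 6*n^2 + 11*n - 6) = (n - 5)*(n - 3)*(n + 1)*(n^2 - 3*n + 2) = (n - 5)*(n - 3)*(n - 1)*(n + 1)*(n - 2)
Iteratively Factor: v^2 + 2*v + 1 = (v + 1)*(v + 1)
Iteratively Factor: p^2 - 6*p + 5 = (p - 1)*(p - 5)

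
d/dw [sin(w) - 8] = cos(w)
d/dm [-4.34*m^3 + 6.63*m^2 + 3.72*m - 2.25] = -13.02*m^2 + 13.26*m + 3.72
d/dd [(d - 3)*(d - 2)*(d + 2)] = 3*d^2 - 6*d - 4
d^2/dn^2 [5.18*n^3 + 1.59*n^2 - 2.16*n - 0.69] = 31.08*n + 3.18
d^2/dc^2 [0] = 0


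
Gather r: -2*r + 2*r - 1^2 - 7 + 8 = 0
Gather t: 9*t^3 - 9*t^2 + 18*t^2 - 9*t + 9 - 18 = 9*t^3 + 9*t^2 - 9*t - 9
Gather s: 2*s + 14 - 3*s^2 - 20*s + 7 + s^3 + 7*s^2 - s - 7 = s^3 + 4*s^2 - 19*s + 14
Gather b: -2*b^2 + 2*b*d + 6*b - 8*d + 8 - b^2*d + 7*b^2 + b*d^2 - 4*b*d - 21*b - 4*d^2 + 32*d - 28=b^2*(5 - d) + b*(d^2 - 2*d - 15) - 4*d^2 + 24*d - 20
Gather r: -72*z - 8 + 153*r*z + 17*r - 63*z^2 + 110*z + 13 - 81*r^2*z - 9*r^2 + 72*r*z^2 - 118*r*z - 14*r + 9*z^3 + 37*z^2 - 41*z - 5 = r^2*(-81*z - 9) + r*(72*z^2 + 35*z + 3) + 9*z^3 - 26*z^2 - 3*z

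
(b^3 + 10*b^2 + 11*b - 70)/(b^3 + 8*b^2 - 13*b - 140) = (b - 2)/(b - 4)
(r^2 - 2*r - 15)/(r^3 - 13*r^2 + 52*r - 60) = (r + 3)/(r^2 - 8*r + 12)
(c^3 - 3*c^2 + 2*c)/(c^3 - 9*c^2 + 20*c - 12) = c/(c - 6)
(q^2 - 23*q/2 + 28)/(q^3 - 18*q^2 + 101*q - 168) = (q - 7/2)/(q^2 - 10*q + 21)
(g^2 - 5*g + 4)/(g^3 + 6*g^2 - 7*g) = (g - 4)/(g*(g + 7))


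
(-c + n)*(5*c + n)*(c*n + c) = -5*c^3*n - 5*c^3 + 4*c^2*n^2 + 4*c^2*n + c*n^3 + c*n^2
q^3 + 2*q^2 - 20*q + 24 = (q - 2)^2*(q + 6)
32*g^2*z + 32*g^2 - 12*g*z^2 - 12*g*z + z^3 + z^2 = (-8*g + z)*(-4*g + z)*(z + 1)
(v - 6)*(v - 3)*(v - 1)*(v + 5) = v^4 - 5*v^3 - 23*v^2 + 117*v - 90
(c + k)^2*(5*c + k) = 5*c^3 + 11*c^2*k + 7*c*k^2 + k^3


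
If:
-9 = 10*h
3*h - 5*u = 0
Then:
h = -9/10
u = -27/50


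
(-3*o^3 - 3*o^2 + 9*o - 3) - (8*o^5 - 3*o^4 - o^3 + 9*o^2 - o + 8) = -8*o^5 + 3*o^4 - 2*o^3 - 12*o^2 + 10*o - 11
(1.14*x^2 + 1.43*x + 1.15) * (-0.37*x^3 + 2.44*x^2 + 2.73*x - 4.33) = -0.4218*x^5 + 2.2525*x^4 + 6.1759*x^3 + 1.7737*x^2 - 3.0524*x - 4.9795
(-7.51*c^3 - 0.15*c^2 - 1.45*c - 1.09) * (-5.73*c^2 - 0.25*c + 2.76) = 43.0323*c^5 + 2.737*c^4 - 12.3816*c^3 + 6.1942*c^2 - 3.7295*c - 3.0084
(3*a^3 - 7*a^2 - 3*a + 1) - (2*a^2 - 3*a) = 3*a^3 - 9*a^2 + 1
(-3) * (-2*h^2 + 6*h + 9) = 6*h^2 - 18*h - 27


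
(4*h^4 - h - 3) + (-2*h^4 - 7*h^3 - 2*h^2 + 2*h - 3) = 2*h^4 - 7*h^3 - 2*h^2 + h - 6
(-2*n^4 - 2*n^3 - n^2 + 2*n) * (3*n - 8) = -6*n^5 + 10*n^4 + 13*n^3 + 14*n^2 - 16*n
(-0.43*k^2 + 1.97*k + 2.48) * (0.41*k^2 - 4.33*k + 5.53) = -0.1763*k^4 + 2.6696*k^3 - 9.8912*k^2 + 0.1557*k + 13.7144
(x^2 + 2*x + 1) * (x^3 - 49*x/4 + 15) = x^5 + 2*x^4 - 45*x^3/4 - 19*x^2/2 + 71*x/4 + 15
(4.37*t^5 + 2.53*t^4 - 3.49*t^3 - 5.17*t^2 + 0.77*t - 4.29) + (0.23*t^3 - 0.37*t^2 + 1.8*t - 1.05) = 4.37*t^5 + 2.53*t^4 - 3.26*t^3 - 5.54*t^2 + 2.57*t - 5.34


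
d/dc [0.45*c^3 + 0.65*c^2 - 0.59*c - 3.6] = 1.35*c^2 + 1.3*c - 0.59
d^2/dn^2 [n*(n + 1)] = 2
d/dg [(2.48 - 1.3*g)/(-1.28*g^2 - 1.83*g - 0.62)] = (-1.664*g^2 + 6.3488*g + 5.3444)/(1.6384*g^4 + 4.6848*g^3 + 4.9361*g^2 + 2.2692*g + 0.3844)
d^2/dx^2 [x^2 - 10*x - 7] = 2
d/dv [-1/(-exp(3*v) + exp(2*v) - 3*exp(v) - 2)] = (-3*exp(2*v) + 2*exp(v) - 3)*exp(v)/(exp(3*v) - exp(2*v) + 3*exp(v) + 2)^2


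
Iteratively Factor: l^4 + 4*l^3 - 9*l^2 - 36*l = (l - 3)*(l^3 + 7*l^2 + 12*l) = (l - 3)*(l + 4)*(l^2 + 3*l) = l*(l - 3)*(l + 4)*(l + 3)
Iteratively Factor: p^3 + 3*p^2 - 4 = (p + 2)*(p^2 + p - 2) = (p + 2)^2*(p - 1)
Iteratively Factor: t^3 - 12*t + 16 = (t - 2)*(t^2 + 2*t - 8) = (t - 2)*(t + 4)*(t - 2)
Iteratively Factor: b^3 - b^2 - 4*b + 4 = (b + 2)*(b^2 - 3*b + 2) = (b - 1)*(b + 2)*(b - 2)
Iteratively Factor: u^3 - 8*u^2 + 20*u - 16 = (u - 2)*(u^2 - 6*u + 8) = (u - 4)*(u - 2)*(u - 2)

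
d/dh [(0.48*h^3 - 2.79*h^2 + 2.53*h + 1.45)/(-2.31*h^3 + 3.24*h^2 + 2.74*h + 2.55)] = (-4.44089209850063e-16*h^5 - 4.88969999999999*h^4 + 14.319*h^3 - 2.1213*h^2 - 23.625*h + 2.4785)/(5.3361*h^6 - 14.9688*h^5 - 2.1612*h^4 + 5.9742*h^3 + 24.0316*h^2 + 13.974*h + 6.5025)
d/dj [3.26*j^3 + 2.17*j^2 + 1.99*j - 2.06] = 9.78*j^2 + 4.34*j + 1.99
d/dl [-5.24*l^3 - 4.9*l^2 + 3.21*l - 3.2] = -15.72*l^2 - 9.8*l + 3.21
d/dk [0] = 0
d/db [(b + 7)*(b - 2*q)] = 2*b - 2*q + 7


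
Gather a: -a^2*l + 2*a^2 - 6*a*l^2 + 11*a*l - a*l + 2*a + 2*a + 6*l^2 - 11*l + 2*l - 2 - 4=a^2*(2 - l) + a*(-6*l^2 + 10*l + 4) + 6*l^2 - 9*l - 6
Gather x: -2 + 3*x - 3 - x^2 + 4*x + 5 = -x^2 + 7*x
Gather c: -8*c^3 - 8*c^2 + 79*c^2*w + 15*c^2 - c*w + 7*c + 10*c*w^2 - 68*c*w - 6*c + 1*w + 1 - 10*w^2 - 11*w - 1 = -8*c^3 + c^2*(79*w + 7) + c*(10*w^2 - 69*w + 1) - 10*w^2 - 10*w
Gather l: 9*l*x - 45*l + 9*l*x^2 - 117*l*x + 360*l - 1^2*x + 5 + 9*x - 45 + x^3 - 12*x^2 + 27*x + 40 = l*(9*x^2 - 108*x + 315) + x^3 - 12*x^2 + 35*x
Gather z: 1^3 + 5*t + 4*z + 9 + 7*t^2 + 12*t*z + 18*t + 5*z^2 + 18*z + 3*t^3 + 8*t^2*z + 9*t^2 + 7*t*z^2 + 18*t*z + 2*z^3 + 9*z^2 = 3*t^3 + 16*t^2 + 23*t + 2*z^3 + z^2*(7*t + 14) + z*(8*t^2 + 30*t + 22) + 10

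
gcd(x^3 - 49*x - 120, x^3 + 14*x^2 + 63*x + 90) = x^2 + 8*x + 15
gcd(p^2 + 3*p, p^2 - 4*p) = p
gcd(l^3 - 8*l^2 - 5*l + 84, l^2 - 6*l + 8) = l - 4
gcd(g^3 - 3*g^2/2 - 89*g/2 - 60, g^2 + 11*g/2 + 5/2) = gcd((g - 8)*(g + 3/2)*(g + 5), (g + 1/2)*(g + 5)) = g + 5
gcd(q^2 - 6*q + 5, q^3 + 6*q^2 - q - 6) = q - 1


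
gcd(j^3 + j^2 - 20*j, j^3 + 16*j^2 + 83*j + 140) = j + 5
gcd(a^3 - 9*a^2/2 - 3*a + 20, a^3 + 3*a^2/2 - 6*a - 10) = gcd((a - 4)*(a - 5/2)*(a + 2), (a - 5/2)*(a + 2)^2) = a^2 - a/2 - 5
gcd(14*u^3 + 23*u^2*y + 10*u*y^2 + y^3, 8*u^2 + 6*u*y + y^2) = 2*u + y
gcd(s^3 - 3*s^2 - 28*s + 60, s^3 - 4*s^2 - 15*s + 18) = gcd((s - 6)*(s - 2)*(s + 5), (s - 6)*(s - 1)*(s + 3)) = s - 6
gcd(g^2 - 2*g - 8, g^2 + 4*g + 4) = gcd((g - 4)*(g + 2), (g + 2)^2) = g + 2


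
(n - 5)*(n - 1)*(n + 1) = n^3 - 5*n^2 - n + 5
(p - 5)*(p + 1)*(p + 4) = p^3 - 21*p - 20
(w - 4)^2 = w^2 - 8*w + 16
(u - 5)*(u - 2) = u^2 - 7*u + 10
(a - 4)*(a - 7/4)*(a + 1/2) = a^3 - 21*a^2/4 + 33*a/8 + 7/2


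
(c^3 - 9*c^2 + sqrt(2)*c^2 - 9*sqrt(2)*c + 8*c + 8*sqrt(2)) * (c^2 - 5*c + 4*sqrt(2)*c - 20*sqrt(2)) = c^5 - 14*c^4 + 5*sqrt(2)*c^4 - 70*sqrt(2)*c^3 + 61*c^3 - 152*c^2 + 265*sqrt(2)*c^2 - 200*sqrt(2)*c + 424*c - 320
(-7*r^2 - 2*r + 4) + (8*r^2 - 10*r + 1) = r^2 - 12*r + 5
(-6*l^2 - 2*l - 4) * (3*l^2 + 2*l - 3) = -18*l^4 - 18*l^3 + 2*l^2 - 2*l + 12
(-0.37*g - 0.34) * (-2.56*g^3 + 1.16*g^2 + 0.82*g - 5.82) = 0.9472*g^4 + 0.4412*g^3 - 0.6978*g^2 + 1.8746*g + 1.9788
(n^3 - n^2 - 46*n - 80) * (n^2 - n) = n^5 - 2*n^4 - 45*n^3 - 34*n^2 + 80*n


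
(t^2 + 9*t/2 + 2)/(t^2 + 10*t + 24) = (t + 1/2)/(t + 6)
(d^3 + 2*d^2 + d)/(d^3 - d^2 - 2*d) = (d + 1)/(d - 2)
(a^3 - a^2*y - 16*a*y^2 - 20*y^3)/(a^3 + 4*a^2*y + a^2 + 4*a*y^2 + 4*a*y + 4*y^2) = (a - 5*y)/(a + 1)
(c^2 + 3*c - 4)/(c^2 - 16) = (c - 1)/(c - 4)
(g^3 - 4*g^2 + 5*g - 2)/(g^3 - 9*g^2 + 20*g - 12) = (g - 1)/(g - 6)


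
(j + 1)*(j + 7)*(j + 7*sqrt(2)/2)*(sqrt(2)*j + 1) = sqrt(2)*j^4 + 8*j^3 + 8*sqrt(2)*j^3 + 21*sqrt(2)*j^2/2 + 64*j^2 + 28*sqrt(2)*j + 56*j + 49*sqrt(2)/2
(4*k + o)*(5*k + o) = 20*k^2 + 9*k*o + o^2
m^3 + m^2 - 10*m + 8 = (m - 2)*(m - 1)*(m + 4)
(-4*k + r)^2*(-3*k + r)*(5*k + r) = -240*k^4 + 152*k^3*r - 15*k^2*r^2 - 6*k*r^3 + r^4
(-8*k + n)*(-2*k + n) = 16*k^2 - 10*k*n + n^2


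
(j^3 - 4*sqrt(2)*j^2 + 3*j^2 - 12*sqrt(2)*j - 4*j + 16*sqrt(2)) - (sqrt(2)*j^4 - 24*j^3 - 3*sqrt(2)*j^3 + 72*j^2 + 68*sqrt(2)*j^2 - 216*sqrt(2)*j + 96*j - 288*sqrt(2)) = -sqrt(2)*j^4 + 3*sqrt(2)*j^3 + 25*j^3 - 72*sqrt(2)*j^2 - 69*j^2 - 100*j + 204*sqrt(2)*j + 304*sqrt(2)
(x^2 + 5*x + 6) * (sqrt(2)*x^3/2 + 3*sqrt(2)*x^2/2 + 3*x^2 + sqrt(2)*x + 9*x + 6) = sqrt(2)*x^5/2 + 3*x^4 + 4*sqrt(2)*x^4 + 23*sqrt(2)*x^3/2 + 24*x^3 + 14*sqrt(2)*x^2 + 69*x^2 + 6*sqrt(2)*x + 84*x + 36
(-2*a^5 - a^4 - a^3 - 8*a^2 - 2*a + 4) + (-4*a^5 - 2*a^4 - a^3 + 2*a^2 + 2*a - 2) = -6*a^5 - 3*a^4 - 2*a^3 - 6*a^2 + 2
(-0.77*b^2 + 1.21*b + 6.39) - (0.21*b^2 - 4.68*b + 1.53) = -0.98*b^2 + 5.89*b + 4.86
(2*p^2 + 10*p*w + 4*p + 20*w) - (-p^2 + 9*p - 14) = 3*p^2 + 10*p*w - 5*p + 20*w + 14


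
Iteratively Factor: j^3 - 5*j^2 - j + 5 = (j - 1)*(j^2 - 4*j - 5) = (j - 1)*(j + 1)*(j - 5)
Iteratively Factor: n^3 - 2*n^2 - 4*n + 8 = (n - 2)*(n^2 - 4) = (n - 2)^2*(n + 2)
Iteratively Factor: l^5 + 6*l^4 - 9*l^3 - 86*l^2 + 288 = (l + 4)*(l^4 + 2*l^3 - 17*l^2 - 18*l + 72) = (l + 4)^2*(l^3 - 2*l^2 - 9*l + 18) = (l - 3)*(l + 4)^2*(l^2 + l - 6) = (l - 3)*(l + 3)*(l + 4)^2*(l - 2)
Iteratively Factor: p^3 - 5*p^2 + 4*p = (p - 1)*(p^2 - 4*p) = p*(p - 1)*(p - 4)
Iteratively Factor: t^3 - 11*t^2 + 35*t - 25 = (t - 5)*(t^2 - 6*t + 5) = (t - 5)*(t - 1)*(t - 5)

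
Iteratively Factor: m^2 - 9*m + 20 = (m - 5)*(m - 4)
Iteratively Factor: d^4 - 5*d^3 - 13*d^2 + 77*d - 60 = (d - 1)*(d^3 - 4*d^2 - 17*d + 60) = (d - 3)*(d - 1)*(d^2 - d - 20) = (d - 3)*(d - 1)*(d + 4)*(d - 5)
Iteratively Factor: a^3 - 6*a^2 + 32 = (a + 2)*(a^2 - 8*a + 16) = (a - 4)*(a + 2)*(a - 4)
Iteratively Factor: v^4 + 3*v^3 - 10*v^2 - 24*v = (v - 3)*(v^3 + 6*v^2 + 8*v) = (v - 3)*(v + 4)*(v^2 + 2*v) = v*(v - 3)*(v + 4)*(v + 2)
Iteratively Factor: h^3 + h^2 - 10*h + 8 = (h + 4)*(h^2 - 3*h + 2) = (h - 1)*(h + 4)*(h - 2)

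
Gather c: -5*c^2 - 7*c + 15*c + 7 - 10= -5*c^2 + 8*c - 3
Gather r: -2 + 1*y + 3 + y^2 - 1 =y^2 + y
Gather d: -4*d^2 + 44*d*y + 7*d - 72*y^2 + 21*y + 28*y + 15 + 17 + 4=-4*d^2 + d*(44*y + 7) - 72*y^2 + 49*y + 36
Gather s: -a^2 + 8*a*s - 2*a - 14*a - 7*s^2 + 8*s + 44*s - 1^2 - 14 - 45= -a^2 - 16*a - 7*s^2 + s*(8*a + 52) - 60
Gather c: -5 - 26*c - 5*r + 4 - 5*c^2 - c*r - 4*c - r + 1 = -5*c^2 + c*(-r - 30) - 6*r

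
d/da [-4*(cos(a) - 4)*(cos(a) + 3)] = -4*sin(a) + 4*sin(2*a)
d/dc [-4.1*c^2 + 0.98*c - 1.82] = 0.98 - 8.2*c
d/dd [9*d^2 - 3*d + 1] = 18*d - 3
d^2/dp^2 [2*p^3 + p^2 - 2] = 12*p + 2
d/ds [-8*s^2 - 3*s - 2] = -16*s - 3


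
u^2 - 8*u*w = u*(u - 8*w)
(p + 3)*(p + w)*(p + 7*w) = p^3 + 8*p^2*w + 3*p^2 + 7*p*w^2 + 24*p*w + 21*w^2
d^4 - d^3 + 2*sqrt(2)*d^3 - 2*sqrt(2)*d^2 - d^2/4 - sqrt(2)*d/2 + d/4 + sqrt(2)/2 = (d - 1)*(d - 1/2)*(d + 1/2)*(d + 2*sqrt(2))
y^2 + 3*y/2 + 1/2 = (y + 1/2)*(y + 1)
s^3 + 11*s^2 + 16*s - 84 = (s - 2)*(s + 6)*(s + 7)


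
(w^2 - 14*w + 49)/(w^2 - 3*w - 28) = (w - 7)/(w + 4)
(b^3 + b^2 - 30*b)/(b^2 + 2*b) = (b^2 + b - 30)/(b + 2)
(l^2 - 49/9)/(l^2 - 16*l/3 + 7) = (l + 7/3)/(l - 3)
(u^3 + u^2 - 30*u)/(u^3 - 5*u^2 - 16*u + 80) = u*(u + 6)/(u^2 - 16)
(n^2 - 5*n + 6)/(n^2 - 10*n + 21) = (n - 2)/(n - 7)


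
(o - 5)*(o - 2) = o^2 - 7*o + 10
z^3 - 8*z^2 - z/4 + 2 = (z - 8)*(z - 1/2)*(z + 1/2)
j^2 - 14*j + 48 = (j - 8)*(j - 6)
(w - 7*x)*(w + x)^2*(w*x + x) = w^4*x - 5*w^3*x^2 + w^3*x - 13*w^2*x^3 - 5*w^2*x^2 - 7*w*x^4 - 13*w*x^3 - 7*x^4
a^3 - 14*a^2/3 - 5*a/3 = a*(a - 5)*(a + 1/3)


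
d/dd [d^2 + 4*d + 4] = 2*d + 4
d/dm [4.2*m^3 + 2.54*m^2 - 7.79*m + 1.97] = 12.6*m^2 + 5.08*m - 7.79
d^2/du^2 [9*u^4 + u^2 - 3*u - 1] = 108*u^2 + 2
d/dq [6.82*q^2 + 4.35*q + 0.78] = 13.64*q + 4.35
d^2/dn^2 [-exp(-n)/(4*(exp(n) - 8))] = (-exp(2*n) + 6*exp(n) - 16)*exp(-n)/(exp(3*n) - 24*exp(2*n) + 192*exp(n) - 512)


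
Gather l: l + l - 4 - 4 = 2*l - 8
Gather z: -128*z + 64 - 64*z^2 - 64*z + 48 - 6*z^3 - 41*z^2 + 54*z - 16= -6*z^3 - 105*z^2 - 138*z + 96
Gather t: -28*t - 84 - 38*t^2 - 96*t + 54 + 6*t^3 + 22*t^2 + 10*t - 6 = 6*t^3 - 16*t^2 - 114*t - 36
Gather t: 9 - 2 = 7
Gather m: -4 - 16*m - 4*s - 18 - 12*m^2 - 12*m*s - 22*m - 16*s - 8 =-12*m^2 + m*(-12*s - 38) - 20*s - 30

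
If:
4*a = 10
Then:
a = 5/2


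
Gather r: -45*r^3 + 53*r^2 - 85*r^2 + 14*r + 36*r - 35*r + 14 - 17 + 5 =-45*r^3 - 32*r^2 + 15*r + 2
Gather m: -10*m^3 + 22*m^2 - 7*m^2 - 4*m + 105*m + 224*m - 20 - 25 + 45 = -10*m^3 + 15*m^2 + 325*m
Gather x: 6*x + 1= 6*x + 1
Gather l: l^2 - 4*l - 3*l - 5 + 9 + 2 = l^2 - 7*l + 6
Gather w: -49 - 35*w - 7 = -35*w - 56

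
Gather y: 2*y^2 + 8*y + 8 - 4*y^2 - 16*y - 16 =-2*y^2 - 8*y - 8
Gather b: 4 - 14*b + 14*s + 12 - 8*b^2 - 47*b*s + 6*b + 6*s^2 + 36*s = -8*b^2 + b*(-47*s - 8) + 6*s^2 + 50*s + 16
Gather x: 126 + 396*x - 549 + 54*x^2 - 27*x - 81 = 54*x^2 + 369*x - 504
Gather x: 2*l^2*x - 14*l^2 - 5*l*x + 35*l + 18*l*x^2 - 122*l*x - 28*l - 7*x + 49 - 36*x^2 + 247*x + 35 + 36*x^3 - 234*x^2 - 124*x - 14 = -14*l^2 + 7*l + 36*x^3 + x^2*(18*l - 270) + x*(2*l^2 - 127*l + 116) + 70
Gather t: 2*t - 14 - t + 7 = t - 7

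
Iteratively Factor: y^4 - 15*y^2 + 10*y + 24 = (y - 2)*(y^3 + 2*y^2 - 11*y - 12) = (y - 2)*(y + 4)*(y^2 - 2*y - 3) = (y - 3)*(y - 2)*(y + 4)*(y + 1)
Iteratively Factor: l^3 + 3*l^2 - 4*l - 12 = (l - 2)*(l^2 + 5*l + 6) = (l - 2)*(l + 2)*(l + 3)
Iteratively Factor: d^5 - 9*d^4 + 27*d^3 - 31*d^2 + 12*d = (d - 3)*(d^4 - 6*d^3 + 9*d^2 - 4*d) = d*(d - 3)*(d^3 - 6*d^2 + 9*d - 4) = d*(d - 3)*(d - 1)*(d^2 - 5*d + 4) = d*(d - 4)*(d - 3)*(d - 1)*(d - 1)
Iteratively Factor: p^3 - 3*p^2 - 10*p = (p)*(p^2 - 3*p - 10) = p*(p - 5)*(p + 2)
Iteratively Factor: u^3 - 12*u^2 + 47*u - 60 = (u - 4)*(u^2 - 8*u + 15) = (u - 5)*(u - 4)*(u - 3)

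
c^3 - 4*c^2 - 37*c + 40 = (c - 8)*(c - 1)*(c + 5)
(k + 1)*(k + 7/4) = k^2 + 11*k/4 + 7/4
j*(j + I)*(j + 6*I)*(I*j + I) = I*j^4 - 7*j^3 + I*j^3 - 7*j^2 - 6*I*j^2 - 6*I*j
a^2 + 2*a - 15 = (a - 3)*(a + 5)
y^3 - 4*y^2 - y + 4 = (y - 4)*(y - 1)*(y + 1)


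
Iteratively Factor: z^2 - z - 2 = (z + 1)*(z - 2)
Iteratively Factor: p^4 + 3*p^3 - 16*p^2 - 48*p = (p + 4)*(p^3 - p^2 - 12*p) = (p + 3)*(p + 4)*(p^2 - 4*p) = p*(p + 3)*(p + 4)*(p - 4)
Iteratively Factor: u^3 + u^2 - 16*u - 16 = (u + 4)*(u^2 - 3*u - 4) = (u - 4)*(u + 4)*(u + 1)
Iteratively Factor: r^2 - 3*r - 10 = (r + 2)*(r - 5)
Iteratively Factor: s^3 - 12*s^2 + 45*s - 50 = (s - 5)*(s^2 - 7*s + 10) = (s - 5)*(s - 2)*(s - 5)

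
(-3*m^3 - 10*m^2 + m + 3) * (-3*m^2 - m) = 9*m^5 + 33*m^4 + 7*m^3 - 10*m^2 - 3*m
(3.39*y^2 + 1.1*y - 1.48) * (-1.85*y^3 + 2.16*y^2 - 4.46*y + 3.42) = -6.2715*y^5 + 5.2874*y^4 - 10.0054*y^3 + 3.491*y^2 + 10.3628*y - 5.0616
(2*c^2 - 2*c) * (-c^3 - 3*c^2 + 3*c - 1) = -2*c^5 - 4*c^4 + 12*c^3 - 8*c^2 + 2*c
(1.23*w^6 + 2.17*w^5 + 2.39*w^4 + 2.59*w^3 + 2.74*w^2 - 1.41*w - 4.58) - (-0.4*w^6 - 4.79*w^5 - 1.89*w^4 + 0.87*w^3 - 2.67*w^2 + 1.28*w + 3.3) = 1.63*w^6 + 6.96*w^5 + 4.28*w^4 + 1.72*w^3 + 5.41*w^2 - 2.69*w - 7.88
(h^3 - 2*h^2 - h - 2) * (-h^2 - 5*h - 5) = -h^5 - 3*h^4 + 6*h^3 + 17*h^2 + 15*h + 10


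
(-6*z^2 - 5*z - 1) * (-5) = 30*z^2 + 25*z + 5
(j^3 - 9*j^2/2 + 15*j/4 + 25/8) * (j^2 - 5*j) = j^5 - 19*j^4/2 + 105*j^3/4 - 125*j^2/8 - 125*j/8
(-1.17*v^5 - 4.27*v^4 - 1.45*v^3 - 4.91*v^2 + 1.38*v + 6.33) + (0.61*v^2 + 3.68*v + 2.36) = -1.17*v^5 - 4.27*v^4 - 1.45*v^3 - 4.3*v^2 + 5.06*v + 8.69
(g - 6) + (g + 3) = 2*g - 3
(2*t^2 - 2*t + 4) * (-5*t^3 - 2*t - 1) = -10*t^5 + 10*t^4 - 24*t^3 + 2*t^2 - 6*t - 4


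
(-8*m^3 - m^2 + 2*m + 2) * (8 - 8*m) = 64*m^4 - 56*m^3 - 24*m^2 + 16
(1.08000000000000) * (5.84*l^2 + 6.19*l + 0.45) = 6.3072*l^2 + 6.6852*l + 0.486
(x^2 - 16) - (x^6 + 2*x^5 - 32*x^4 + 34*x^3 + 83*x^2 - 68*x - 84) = -x^6 - 2*x^5 + 32*x^4 - 34*x^3 - 82*x^2 + 68*x + 68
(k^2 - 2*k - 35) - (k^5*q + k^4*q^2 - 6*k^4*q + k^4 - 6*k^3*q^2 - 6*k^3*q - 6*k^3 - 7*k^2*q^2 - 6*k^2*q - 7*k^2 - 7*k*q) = -k^5*q - k^4*q^2 + 6*k^4*q - k^4 + 6*k^3*q^2 + 6*k^3*q + 6*k^3 + 7*k^2*q^2 + 6*k^2*q + 8*k^2 + 7*k*q - 2*k - 35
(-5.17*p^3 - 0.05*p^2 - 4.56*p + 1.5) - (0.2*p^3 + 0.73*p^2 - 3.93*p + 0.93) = -5.37*p^3 - 0.78*p^2 - 0.629999999999999*p + 0.57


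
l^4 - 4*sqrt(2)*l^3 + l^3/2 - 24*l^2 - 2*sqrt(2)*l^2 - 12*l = l*(l + 1/2)*(l - 6*sqrt(2))*(l + 2*sqrt(2))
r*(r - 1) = r^2 - r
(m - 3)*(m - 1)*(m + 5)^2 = m^4 + 6*m^3 - 12*m^2 - 70*m + 75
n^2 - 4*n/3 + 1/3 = (n - 1)*(n - 1/3)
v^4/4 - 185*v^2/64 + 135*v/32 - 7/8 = (v/4 + 1)*(v - 2)*(v - 7/4)*(v - 1/4)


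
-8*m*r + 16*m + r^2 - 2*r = (-8*m + r)*(r - 2)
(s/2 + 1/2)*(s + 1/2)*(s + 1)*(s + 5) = s^4/2 + 15*s^3/4 + 29*s^2/4 + 21*s/4 + 5/4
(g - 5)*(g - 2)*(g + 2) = g^3 - 5*g^2 - 4*g + 20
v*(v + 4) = v^2 + 4*v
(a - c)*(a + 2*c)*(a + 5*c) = a^3 + 6*a^2*c + 3*a*c^2 - 10*c^3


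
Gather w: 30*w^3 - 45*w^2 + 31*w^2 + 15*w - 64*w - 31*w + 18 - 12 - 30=30*w^3 - 14*w^2 - 80*w - 24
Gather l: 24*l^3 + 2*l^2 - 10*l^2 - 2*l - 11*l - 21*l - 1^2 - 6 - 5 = 24*l^3 - 8*l^2 - 34*l - 12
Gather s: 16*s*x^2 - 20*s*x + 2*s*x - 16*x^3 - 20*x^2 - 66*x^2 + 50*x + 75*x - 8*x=s*(16*x^2 - 18*x) - 16*x^3 - 86*x^2 + 117*x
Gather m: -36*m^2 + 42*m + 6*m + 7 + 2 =-36*m^2 + 48*m + 9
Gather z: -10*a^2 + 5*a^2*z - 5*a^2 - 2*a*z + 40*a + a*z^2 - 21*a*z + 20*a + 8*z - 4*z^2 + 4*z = -15*a^2 + 60*a + z^2*(a - 4) + z*(5*a^2 - 23*a + 12)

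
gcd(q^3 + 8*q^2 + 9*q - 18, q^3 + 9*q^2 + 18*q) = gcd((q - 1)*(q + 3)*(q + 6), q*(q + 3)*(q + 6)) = q^2 + 9*q + 18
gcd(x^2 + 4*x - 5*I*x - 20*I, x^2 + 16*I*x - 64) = 1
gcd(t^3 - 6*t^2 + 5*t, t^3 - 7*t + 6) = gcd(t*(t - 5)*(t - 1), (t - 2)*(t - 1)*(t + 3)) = t - 1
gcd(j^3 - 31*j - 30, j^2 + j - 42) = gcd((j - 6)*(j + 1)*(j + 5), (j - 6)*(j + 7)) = j - 6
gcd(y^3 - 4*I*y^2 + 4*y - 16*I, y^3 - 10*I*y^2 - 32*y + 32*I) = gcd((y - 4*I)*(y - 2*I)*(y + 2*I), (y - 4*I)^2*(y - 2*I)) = y^2 - 6*I*y - 8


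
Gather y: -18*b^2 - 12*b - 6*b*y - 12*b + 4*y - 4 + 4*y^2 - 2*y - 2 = -18*b^2 - 24*b + 4*y^2 + y*(2 - 6*b) - 6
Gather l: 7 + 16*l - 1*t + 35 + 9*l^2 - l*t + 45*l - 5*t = 9*l^2 + l*(61 - t) - 6*t + 42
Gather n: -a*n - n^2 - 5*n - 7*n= -n^2 + n*(-a - 12)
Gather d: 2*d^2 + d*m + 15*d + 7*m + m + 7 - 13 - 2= 2*d^2 + d*(m + 15) + 8*m - 8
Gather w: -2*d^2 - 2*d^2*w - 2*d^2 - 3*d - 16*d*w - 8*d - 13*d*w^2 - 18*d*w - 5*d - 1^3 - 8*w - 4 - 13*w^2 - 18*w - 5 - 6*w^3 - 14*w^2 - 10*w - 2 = -4*d^2 - 16*d - 6*w^3 + w^2*(-13*d - 27) + w*(-2*d^2 - 34*d - 36) - 12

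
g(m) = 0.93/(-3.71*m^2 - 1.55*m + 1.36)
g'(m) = 0.93*(7.42*m + 1.55)/(-3.71*m^2 - 1.55*m + 1.36)^2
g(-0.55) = 0.85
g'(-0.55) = -1.98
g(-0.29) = 0.62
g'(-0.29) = -0.25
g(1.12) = -0.18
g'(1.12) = 0.36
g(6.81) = -0.01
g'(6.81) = 0.00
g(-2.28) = -0.06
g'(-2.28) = -0.07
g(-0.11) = 0.63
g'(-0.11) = 0.31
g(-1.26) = -0.36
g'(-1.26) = -1.09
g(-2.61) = -0.05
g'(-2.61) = -0.04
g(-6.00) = -0.01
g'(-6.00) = -0.00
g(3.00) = -0.03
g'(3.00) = 0.02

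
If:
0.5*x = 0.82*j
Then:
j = 0.609756097560976*x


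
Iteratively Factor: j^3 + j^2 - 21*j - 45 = (j + 3)*(j^2 - 2*j - 15) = (j + 3)^2*(j - 5)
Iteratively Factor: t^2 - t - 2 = (t + 1)*(t - 2)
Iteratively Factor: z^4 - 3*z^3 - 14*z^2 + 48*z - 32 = (z - 2)*(z^3 - z^2 - 16*z + 16) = (z - 2)*(z + 4)*(z^2 - 5*z + 4) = (z - 2)*(z - 1)*(z + 4)*(z - 4)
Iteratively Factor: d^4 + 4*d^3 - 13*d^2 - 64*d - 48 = (d - 4)*(d^3 + 8*d^2 + 19*d + 12) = (d - 4)*(d + 3)*(d^2 + 5*d + 4) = (d - 4)*(d + 3)*(d + 4)*(d + 1)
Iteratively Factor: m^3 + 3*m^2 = (m)*(m^2 + 3*m) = m^2*(m + 3)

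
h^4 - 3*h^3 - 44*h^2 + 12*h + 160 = (h - 8)*(h - 2)*(h + 2)*(h + 5)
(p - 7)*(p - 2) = p^2 - 9*p + 14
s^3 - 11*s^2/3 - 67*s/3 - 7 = (s - 7)*(s + 1/3)*(s + 3)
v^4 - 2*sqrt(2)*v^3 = v^3*(v - 2*sqrt(2))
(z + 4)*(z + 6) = z^2 + 10*z + 24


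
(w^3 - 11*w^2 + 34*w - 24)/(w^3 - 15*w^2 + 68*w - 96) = (w^2 - 7*w + 6)/(w^2 - 11*w + 24)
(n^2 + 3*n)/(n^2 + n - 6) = n/(n - 2)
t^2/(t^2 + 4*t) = t/(t + 4)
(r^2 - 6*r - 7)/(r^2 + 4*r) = (r^2 - 6*r - 7)/(r*(r + 4))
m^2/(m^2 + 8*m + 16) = m^2/(m^2 + 8*m + 16)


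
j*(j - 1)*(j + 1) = j^3 - j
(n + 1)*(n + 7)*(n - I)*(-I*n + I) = -I*n^4 - n^3 - 7*I*n^3 - 7*n^2 + I*n^2 + n + 7*I*n + 7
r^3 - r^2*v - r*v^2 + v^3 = (r - v)^2*(r + v)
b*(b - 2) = b^2 - 2*b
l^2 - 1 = (l - 1)*(l + 1)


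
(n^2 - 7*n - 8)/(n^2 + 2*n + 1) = (n - 8)/(n + 1)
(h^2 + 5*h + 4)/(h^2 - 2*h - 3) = (h + 4)/(h - 3)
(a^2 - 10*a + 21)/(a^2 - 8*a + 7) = (a - 3)/(a - 1)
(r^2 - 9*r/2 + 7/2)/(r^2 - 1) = (r - 7/2)/(r + 1)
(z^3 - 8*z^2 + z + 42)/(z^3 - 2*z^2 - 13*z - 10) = (z^2 - 10*z + 21)/(z^2 - 4*z - 5)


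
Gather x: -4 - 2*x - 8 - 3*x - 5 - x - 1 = -6*x - 18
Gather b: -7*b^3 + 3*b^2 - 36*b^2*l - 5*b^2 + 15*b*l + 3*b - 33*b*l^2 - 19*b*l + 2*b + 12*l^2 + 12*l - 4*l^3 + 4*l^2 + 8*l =-7*b^3 + b^2*(-36*l - 2) + b*(-33*l^2 - 4*l + 5) - 4*l^3 + 16*l^2 + 20*l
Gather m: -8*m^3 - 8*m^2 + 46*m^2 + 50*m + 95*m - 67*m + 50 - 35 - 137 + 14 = -8*m^3 + 38*m^2 + 78*m - 108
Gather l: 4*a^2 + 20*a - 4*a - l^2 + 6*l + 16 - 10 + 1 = 4*a^2 + 16*a - l^2 + 6*l + 7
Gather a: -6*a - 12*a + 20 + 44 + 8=72 - 18*a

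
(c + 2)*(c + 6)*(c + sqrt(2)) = c^3 + sqrt(2)*c^2 + 8*c^2 + 8*sqrt(2)*c + 12*c + 12*sqrt(2)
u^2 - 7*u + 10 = (u - 5)*(u - 2)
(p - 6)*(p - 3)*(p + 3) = p^3 - 6*p^2 - 9*p + 54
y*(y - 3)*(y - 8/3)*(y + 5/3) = y^4 - 4*y^3 - 13*y^2/9 + 40*y/3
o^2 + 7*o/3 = o*(o + 7/3)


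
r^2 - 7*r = r*(r - 7)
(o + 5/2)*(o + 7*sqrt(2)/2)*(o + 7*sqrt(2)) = o^3 + 5*o^2/2 + 21*sqrt(2)*o^2/2 + 105*sqrt(2)*o/4 + 49*o + 245/2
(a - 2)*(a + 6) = a^2 + 4*a - 12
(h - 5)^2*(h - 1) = h^3 - 11*h^2 + 35*h - 25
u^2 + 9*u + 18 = (u + 3)*(u + 6)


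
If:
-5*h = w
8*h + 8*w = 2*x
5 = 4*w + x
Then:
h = -5/36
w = 25/36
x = 20/9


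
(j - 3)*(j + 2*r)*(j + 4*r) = j^3 + 6*j^2*r - 3*j^2 + 8*j*r^2 - 18*j*r - 24*r^2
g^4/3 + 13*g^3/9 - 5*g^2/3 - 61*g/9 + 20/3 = (g/3 + 1)*(g - 5/3)*(g - 1)*(g + 4)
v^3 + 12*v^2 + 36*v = v*(v + 6)^2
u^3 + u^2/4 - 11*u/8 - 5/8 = (u - 5/4)*(u + 1/2)*(u + 1)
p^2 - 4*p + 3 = (p - 3)*(p - 1)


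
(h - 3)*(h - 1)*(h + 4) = h^3 - 13*h + 12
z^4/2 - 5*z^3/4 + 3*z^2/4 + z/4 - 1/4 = (z/2 + 1/4)*(z - 1)^3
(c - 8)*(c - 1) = c^2 - 9*c + 8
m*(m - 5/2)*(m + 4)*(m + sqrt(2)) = m^4 + sqrt(2)*m^3 + 3*m^3/2 - 10*m^2 + 3*sqrt(2)*m^2/2 - 10*sqrt(2)*m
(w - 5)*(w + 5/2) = w^2 - 5*w/2 - 25/2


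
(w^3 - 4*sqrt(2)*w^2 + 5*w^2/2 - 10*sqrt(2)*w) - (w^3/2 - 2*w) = w^3/2 - 4*sqrt(2)*w^2 + 5*w^2/2 - 10*sqrt(2)*w + 2*w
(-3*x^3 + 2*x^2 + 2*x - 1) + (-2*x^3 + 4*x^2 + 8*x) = -5*x^3 + 6*x^2 + 10*x - 1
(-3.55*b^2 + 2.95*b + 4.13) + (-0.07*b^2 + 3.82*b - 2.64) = -3.62*b^2 + 6.77*b + 1.49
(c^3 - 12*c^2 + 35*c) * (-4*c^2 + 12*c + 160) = -4*c^5 + 60*c^4 - 124*c^3 - 1500*c^2 + 5600*c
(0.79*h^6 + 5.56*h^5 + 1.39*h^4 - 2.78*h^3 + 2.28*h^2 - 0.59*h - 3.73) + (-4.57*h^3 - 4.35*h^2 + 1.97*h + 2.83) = 0.79*h^6 + 5.56*h^5 + 1.39*h^4 - 7.35*h^3 - 2.07*h^2 + 1.38*h - 0.9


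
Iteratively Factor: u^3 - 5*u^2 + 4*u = (u - 1)*(u^2 - 4*u) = u*(u - 1)*(u - 4)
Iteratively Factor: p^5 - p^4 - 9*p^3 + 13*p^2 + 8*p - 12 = (p - 1)*(p^4 - 9*p^2 + 4*p + 12) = (p - 1)*(p + 3)*(p^3 - 3*p^2 + 4) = (p - 2)*(p - 1)*(p + 3)*(p^2 - p - 2) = (p - 2)^2*(p - 1)*(p + 3)*(p + 1)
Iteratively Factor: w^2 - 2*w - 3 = (w + 1)*(w - 3)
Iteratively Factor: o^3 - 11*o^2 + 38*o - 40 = (o - 2)*(o^2 - 9*o + 20) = (o - 5)*(o - 2)*(o - 4)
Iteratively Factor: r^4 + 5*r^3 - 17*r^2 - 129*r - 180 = (r + 4)*(r^3 + r^2 - 21*r - 45) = (r - 5)*(r + 4)*(r^2 + 6*r + 9) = (r - 5)*(r + 3)*(r + 4)*(r + 3)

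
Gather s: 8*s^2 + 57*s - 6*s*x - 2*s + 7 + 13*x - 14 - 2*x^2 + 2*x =8*s^2 + s*(55 - 6*x) - 2*x^2 + 15*x - 7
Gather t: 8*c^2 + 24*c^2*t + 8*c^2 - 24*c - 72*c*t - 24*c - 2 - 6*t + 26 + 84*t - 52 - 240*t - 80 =16*c^2 - 48*c + t*(24*c^2 - 72*c - 162) - 108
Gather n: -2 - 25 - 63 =-90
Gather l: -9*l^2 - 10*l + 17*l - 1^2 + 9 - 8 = -9*l^2 + 7*l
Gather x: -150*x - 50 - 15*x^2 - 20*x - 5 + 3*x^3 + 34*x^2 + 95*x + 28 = 3*x^3 + 19*x^2 - 75*x - 27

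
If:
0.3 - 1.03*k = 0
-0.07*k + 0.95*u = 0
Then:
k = 0.29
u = 0.02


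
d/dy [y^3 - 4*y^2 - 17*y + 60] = 3*y^2 - 8*y - 17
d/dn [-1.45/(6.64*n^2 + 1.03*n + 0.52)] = (19.256*n + 1.4935)/(6.64*n^2 + 1.03*n + 0.52)^2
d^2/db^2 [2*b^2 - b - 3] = 4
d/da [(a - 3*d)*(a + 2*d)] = 2*a - d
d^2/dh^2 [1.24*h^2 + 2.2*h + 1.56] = 2.48000000000000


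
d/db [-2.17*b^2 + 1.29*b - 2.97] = 1.29 - 4.34*b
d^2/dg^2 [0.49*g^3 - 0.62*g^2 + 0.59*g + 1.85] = 2.94*g - 1.24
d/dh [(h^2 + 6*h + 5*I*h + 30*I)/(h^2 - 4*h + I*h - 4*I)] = (h^2*(-10 - 4*I) - 68*I*h + 50 + 96*I)/(h^4 + h^3*(-8 + 2*I) + h^2*(15 - 16*I) + h*(8 + 32*I) - 16)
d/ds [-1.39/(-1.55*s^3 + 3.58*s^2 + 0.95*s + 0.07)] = (-6.4635*s^2 + 9.9524*s + 1.3205)/(-1.55*s^3 + 3.58*s^2 + 0.95*s + 0.07)^2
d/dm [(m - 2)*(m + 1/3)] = 2*m - 5/3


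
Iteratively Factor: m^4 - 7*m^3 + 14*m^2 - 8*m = (m - 2)*(m^3 - 5*m^2 + 4*m) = (m - 2)*(m - 1)*(m^2 - 4*m) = (m - 4)*(m - 2)*(m - 1)*(m)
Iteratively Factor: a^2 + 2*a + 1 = (a + 1)*(a + 1)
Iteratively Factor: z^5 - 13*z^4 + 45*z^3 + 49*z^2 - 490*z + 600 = (z + 3)*(z^4 - 16*z^3 + 93*z^2 - 230*z + 200) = (z - 2)*(z + 3)*(z^3 - 14*z^2 + 65*z - 100) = (z - 5)*(z - 2)*(z + 3)*(z^2 - 9*z + 20) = (z - 5)*(z - 4)*(z - 2)*(z + 3)*(z - 5)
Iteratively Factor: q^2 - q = (q - 1)*(q)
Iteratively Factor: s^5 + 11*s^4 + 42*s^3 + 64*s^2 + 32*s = (s + 4)*(s^4 + 7*s^3 + 14*s^2 + 8*s) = (s + 4)^2*(s^3 + 3*s^2 + 2*s) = (s + 1)*(s + 4)^2*(s^2 + 2*s) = s*(s + 1)*(s + 4)^2*(s + 2)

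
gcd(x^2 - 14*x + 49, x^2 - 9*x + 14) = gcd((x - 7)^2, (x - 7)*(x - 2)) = x - 7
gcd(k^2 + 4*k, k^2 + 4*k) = k^2 + 4*k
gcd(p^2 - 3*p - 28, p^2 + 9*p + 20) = p + 4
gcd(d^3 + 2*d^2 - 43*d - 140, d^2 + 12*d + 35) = d + 5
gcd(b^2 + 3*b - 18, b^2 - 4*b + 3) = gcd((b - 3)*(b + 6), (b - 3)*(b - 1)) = b - 3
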